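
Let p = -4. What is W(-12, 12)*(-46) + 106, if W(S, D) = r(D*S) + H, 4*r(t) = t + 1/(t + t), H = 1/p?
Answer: 1021559/576 ≈ 1773.5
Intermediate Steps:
H = -¼ (H = 1/(-4) = -¼ ≈ -0.25000)
r(t) = t/4 + 1/(8*t) (r(t) = (t + 1/(t + t))/4 = (t + 1/(2*t))/4 = t/4 + 1/(8*t))
W(S, D) = -¼ + D*S/4 + 1/(8*D*S) (W(S, D) = ((D*S)/4 + 1/(8*((D*S)))) - ¼ = (D*S/4 + (1/(D*S))/8) - ¼ = (D*S/4 + 1/(8*D*S)) - ¼ = -¼ + D*S/4 + 1/(8*D*S))
W(-12, 12)*(-46) + 106 = (-¼ + (¼)*12*(-12) + (⅛)/(12*(-12)))*(-46) + 106 = (-¼ - 36 + (⅛)*(1/12)*(-1/12))*(-46) + 106 = (-¼ - 36 - 1/1152)*(-46) + 106 = -41761/1152*(-46) + 106 = 960503/576 + 106 = 1021559/576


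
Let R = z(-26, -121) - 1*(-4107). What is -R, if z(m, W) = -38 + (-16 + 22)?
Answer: -4075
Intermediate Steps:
z(m, W) = -32 (z(m, W) = -38 + 6 = -32)
R = 4075 (R = -32 - 1*(-4107) = -32 + 4107 = 4075)
-R = -1*4075 = -4075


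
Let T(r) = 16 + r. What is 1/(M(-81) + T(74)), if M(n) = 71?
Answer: 1/161 ≈ 0.0062112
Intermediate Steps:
1/(M(-81) + T(74)) = 1/(71 + (16 + 74)) = 1/(71 + 90) = 1/161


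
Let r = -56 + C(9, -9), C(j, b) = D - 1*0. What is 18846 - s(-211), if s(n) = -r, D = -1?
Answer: 18789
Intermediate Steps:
C(j, b) = -1 (C(j, b) = -1 - 1*0 = -1 + 0 = -1)
r = -57 (r = -56 - 1 = -57)
s(n) = 57 (s(n) = -1*(-57) = 57)
18846 - s(-211) = 18846 - 1*57 = 18846 - 57 = 18789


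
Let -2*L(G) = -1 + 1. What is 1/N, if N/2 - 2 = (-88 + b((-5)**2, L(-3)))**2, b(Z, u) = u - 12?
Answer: 1/20004 ≈ 4.9990e-5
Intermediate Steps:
L(G) = 0 (L(G) = -(-1 + 1)/2 = -1/2*0 = 0)
b(Z, u) = -12 + u
N = 20004 (N = 4 + 2*(-88 + (-12 + 0))**2 = 4 + 2*(-88 - 12)**2 = 4 + 2*(-100)**2 = 4 + 2*10000 = 4 + 20000 = 20004)
1/N = 1/20004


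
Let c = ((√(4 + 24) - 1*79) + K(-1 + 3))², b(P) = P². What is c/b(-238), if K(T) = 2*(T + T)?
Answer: 5069/56644 - 71*√7/14161 ≈ 0.076223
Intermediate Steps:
K(T) = 4*T (K(T) = 2*(2*T) = 4*T)
c = (-71 + 2*√7)² (c = ((√(4 + 24) - 1*79) + 4*(-1 + 3))² = ((√28 - 79) + 4*2)² = ((2*√7 - 79) + 8)² = ((-79 + 2*√7) + 8)² = (-71 + 2*√7)² ≈ 4317.6)
c/b(-238) = (5069 - 284*√7)/((-238)²) = (5069 - 284*√7)/56644 = (5069 - 284*√7)*(1/56644) = 5069/56644 - 71*√7/14161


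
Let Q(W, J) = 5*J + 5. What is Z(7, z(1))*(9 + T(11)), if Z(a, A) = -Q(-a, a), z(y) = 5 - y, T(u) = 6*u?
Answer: -3000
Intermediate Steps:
Q(W, J) = 5 + 5*J
Z(a, A) = -5 - 5*a (Z(a, A) = -(5 + 5*a) = -5 - 5*a)
Z(7, z(1))*(9 + T(11)) = (-5 - 5*7)*(9 + 6*11) = (-5 - 35)*(9 + 66) = -40*75 = -3000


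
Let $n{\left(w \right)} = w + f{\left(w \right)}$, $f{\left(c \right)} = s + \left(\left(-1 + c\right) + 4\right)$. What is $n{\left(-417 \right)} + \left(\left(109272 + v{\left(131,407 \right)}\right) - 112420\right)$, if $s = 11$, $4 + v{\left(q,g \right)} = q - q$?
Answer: $-3972$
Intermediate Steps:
$v{\left(q,g \right)} = -4$ ($v{\left(q,g \right)} = -4 + \left(q - q\right) = -4 + 0 = -4$)
$f{\left(c \right)} = 14 + c$ ($f{\left(c \right)} = 11 + \left(\left(-1 + c\right) + 4\right) = 11 + \left(3 + c\right) = 14 + c$)
$n{\left(w \right)} = 14 + 2 w$ ($n{\left(w \right)} = w + \left(14 + w\right) = 14 + 2 w$)
$n{\left(-417 \right)} + \left(\left(109272 + v{\left(131,407 \right)}\right) - 112420\right) = \left(14 + 2 \left(-417\right)\right) + \left(\left(109272 - 4\right) - 112420\right) = \left(14 - 834\right) + \left(109268 - 112420\right) = -820 - 3152 = -3972$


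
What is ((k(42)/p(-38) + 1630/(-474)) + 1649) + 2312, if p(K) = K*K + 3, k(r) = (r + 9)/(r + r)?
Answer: 38001662101/9602292 ≈ 3957.6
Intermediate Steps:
k(r) = (9 + r)/(2*r) (k(r) = (9 + r)/((2*r)) = (9 + r)*(1/(2*r)) = (9 + r)/(2*r))
p(K) = 3 + K**2 (p(K) = K**2 + 3 = 3 + K**2)
((k(42)/p(-38) + 1630/(-474)) + 1649) + 2312 = ((((1/2)*(9 + 42)/42)/(3 + (-38)**2) + 1630/(-474)) + 1649) + 2312 = ((((1/2)*(1/42)*51)/(3 + 1444) + 1630*(-1/474)) + 1649) + 2312 = (((17/28)/1447 - 815/237) + 1649) + 2312 = (((17/28)*(1/1447) - 815/237) + 1649) + 2312 = ((17/40516 - 815/237) + 1649) + 2312 = (-33016511/9602292 + 1649) + 2312 = 15801162997/9602292 + 2312 = 38001662101/9602292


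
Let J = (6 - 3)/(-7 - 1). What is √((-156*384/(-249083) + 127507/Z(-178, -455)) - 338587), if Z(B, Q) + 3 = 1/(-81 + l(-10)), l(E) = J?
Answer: 2*I*√22720205096024925721321/488451763 ≈ 617.18*I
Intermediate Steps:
J = -3/8 (J = 3/(-8) = 3*(-⅛) = -3/8 ≈ -0.37500)
l(E) = -3/8
Z(B, Q) = -1961/651 (Z(B, Q) = -3 + 1/(-81 - 3/8) = -3 + 1/(-651/8) = -3 - 8/651 = -1961/651)
√((-156*384/(-249083) + 127507/Z(-178, -455)) - 338587) = √((-156*384/(-249083) + 127507/(-1961/651)) - 338587) = √((-59904*(-1/249083) + 127507*(-651/1961)) - 338587) = √((59904/249083 - 83007057/1961) - 338587) = √(-20675529306987/488451763 - 338587) = √(-186058946385868/488451763) = 2*I*√22720205096024925721321/488451763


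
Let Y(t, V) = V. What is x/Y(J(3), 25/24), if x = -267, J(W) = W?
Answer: -6408/25 ≈ -256.32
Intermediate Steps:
x/Y(J(3), 25/24) = -267/(25/24) = -267/(25*(1/24)) = -267/25/24 = -267*24/25 = -6408/25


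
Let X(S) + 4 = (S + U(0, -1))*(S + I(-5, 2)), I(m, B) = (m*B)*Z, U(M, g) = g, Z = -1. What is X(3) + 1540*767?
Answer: 1181202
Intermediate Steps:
I(m, B) = -B*m (I(m, B) = (m*B)*(-1) = (B*m)*(-1) = -B*m)
X(S) = -4 + (-1 + S)*(10 + S) (X(S) = -4 + (S - 1)*(S - 1*2*(-5)) = -4 + (-1 + S)*(S + 10) = -4 + (-1 + S)*(10 + S))
X(3) + 1540*767 = (-14 + 3**2 + 9*3) + 1540*767 = (-14 + 9 + 27) + 1181180 = 22 + 1181180 = 1181202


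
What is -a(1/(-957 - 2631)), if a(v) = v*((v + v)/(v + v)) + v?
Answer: 1/1794 ≈ 0.00055741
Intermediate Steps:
a(v) = 2*v (a(v) = v*((2*v)/((2*v))) + v = v*((2*v)*(1/(2*v))) + v = v*1 + v = v + v = 2*v)
-a(1/(-957 - 2631)) = -2/(-957 - 2631) = -2/(-3588) = -2*(-1)/3588 = -1*(-1/1794) = 1/1794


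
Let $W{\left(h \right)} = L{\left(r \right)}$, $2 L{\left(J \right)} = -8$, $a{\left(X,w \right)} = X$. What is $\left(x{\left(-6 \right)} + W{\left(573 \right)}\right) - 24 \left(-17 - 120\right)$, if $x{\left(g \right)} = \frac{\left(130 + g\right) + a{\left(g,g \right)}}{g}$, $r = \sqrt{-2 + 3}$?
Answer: $\frac{9793}{3} \approx 3264.3$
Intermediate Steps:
$r = 1$ ($r = \sqrt{1} = 1$)
$L{\left(J \right)} = -4$ ($L{\left(J \right)} = \frac{1}{2} \left(-8\right) = -4$)
$W{\left(h \right)} = -4$
$x{\left(g \right)} = \frac{130 + 2 g}{g}$ ($x{\left(g \right)} = \frac{\left(130 + g\right) + g}{g} = \frac{130 + 2 g}{g}$)
$\left(x{\left(-6 \right)} + W{\left(573 \right)}\right) - 24 \left(-17 - 120\right) = \left(\left(2 + \frac{130}{-6}\right) - 4\right) - 24 \left(-17 - 120\right) = \left(\left(2 + 130 \left(- \frac{1}{6}\right)\right) - 4\right) - -3288 = \left(\left(2 - \frac{65}{3}\right) - 4\right) + 3288 = \left(- \frac{59}{3} - 4\right) + 3288 = - \frac{71}{3} + 3288 = \frac{9793}{3}$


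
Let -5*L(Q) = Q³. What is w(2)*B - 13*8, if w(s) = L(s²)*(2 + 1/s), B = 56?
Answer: -1896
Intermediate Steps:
L(Q) = -Q³/5
w(s) = -s⁶*(2 + 1/s)/5 (w(s) = (-s⁶/5)*(2 + 1/s) = -s⁶*(2 + 1/s)/5)
w(2)*B - 13*8 = ((⅕)*2⁵*(-1 - 2*2))*56 - 13*8 = ((⅕)*32*(-1 - 4))*56 - 104 = ((⅕)*32*(-5))*56 - 104 = -32*56 - 104 = -1792 - 104 = -1896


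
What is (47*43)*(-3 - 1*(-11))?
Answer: 16168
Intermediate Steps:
(47*43)*(-3 - 1*(-11)) = 2021*(-3 + 11) = 2021*8 = 16168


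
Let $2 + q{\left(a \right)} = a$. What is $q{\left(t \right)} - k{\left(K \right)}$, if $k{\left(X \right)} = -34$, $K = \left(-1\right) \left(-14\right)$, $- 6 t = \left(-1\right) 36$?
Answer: $38$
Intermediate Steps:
$t = 6$ ($t = - \frac{\left(-1\right) 36}{6} = \left(- \frac{1}{6}\right) \left(-36\right) = 6$)
$K = 14$
$q{\left(a \right)} = -2 + a$
$q{\left(t \right)} - k{\left(K \right)} = \left(-2 + 6\right) - -34 = 4 + 34 = 38$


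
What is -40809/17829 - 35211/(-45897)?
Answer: -138359306/90921957 ≈ -1.5217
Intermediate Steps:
-40809/17829 - 35211/(-45897) = -40809*1/17829 - 35211*(-1/45897) = -13603/5943 + 11737/15299 = -138359306/90921957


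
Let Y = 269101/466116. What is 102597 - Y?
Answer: 6831690593/66588 ≈ 1.0260e+5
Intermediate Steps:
Y = 38443/66588 (Y = 269101*(1/466116) = 38443/66588 ≈ 0.57733)
102597 - Y = 102597 - 1*38443/66588 = 102597 - 38443/66588 = 6831690593/66588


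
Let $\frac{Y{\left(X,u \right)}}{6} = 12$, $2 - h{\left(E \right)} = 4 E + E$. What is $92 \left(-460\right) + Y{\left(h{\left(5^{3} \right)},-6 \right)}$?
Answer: $-42248$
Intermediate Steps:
$h{\left(E \right)} = 2 - 5 E$ ($h{\left(E \right)} = 2 - \left(4 E + E\right) = 2 - 5 E$)
$Y{\left(X,u \right)} = 72$ ($Y{\left(X,u \right)} = 6 \cdot 12 = 72$)
$92 \left(-460\right) + Y{\left(h{\left(5^{3} \right)},-6 \right)} = 92 \left(-460\right) + 72 = -42320 + 72 = -42248$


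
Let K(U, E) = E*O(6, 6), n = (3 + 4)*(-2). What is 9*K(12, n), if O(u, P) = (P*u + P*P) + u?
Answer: -9828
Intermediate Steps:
n = -14 (n = 7*(-2) = -14)
O(u, P) = u + P² + P*u (O(u, P) = (P*u + P²) + u = (P² + P*u) + u = u + P² + P*u)
K(U, E) = 78*E (K(U, E) = E*(6 + 6² + 6*6) = E*(6 + 36 + 36) = E*78 = 78*E)
9*K(12, n) = 9*(78*(-14)) = 9*(-1092) = -9828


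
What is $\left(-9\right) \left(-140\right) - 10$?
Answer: $1250$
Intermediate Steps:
$\left(-9\right) \left(-140\right) - 10 = 1260 - 10 = 1250$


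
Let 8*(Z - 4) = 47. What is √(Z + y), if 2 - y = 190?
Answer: 5*I*√114/4 ≈ 13.346*I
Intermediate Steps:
Z = 79/8 (Z = 4 + (⅛)*47 = 4 + 47/8 = 79/8 ≈ 9.8750)
y = -188 (y = 2 - 1*190 = 2 - 190 = -188)
√(Z + y) = √(79/8 - 188) = √(-1425/8) = 5*I*√114/4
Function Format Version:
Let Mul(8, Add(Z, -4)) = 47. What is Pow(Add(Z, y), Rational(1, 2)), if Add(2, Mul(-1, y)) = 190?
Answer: Mul(Rational(5, 4), I, Pow(114, Rational(1, 2))) ≈ Mul(13.346, I)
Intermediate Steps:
Z = Rational(79, 8) (Z = Add(4, Mul(Rational(1, 8), 47)) = Add(4, Rational(47, 8)) = Rational(79, 8) ≈ 9.8750)
y = -188 (y = Add(2, Mul(-1, 190)) = Add(2, -190) = -188)
Pow(Add(Z, y), Rational(1, 2)) = Pow(Add(Rational(79, 8), -188), Rational(1, 2)) = Pow(Rational(-1425, 8), Rational(1, 2)) = Mul(Rational(5, 4), I, Pow(114, Rational(1, 2)))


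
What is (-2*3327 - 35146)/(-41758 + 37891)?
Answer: 41800/3867 ≈ 10.809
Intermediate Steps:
(-2*3327 - 35146)/(-41758 + 37891) = (-6654 - 35146)/(-3867) = -41800*(-1/3867) = 41800/3867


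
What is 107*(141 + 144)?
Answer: 30495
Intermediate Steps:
107*(141 + 144) = 107*285 = 30495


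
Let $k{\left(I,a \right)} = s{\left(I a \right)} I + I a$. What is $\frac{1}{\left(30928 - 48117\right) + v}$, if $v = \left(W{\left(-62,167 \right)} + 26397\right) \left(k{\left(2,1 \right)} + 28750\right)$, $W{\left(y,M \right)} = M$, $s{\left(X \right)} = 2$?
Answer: $\frac{1}{763857195} \approx 1.3091 \cdot 10^{-9}$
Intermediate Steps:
$k{\left(I,a \right)} = 2 I + I a$
$v = 763874384$ ($v = \left(167 + 26397\right) \left(2 \left(2 + 1\right) + 28750\right) = 26564 \left(2 \cdot 3 + 28750\right) = 26564 \left(6 + 28750\right) = 26564 \cdot 28756 = 763874384$)
$\frac{1}{\left(30928 - 48117\right) + v} = \frac{1}{\left(30928 - 48117\right) + 763874384} = \frac{1}{-17189 + 763874384} = \frac{1}{763857195}$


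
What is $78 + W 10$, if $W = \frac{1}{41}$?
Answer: $\frac{3208}{41} \approx 78.244$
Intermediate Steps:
$W = \frac{1}{41} \approx 0.02439$
$78 + W 10 = 78 + \frac{1}{41} \cdot 10 = 78 + \frac{10}{41} = \frac{3208}{41}$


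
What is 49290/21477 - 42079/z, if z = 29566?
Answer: 184525819/211662994 ≈ 0.87179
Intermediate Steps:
49290/21477 - 42079/z = 49290/21477 - 42079/29566 = 49290*(1/21477) - 42079*1/29566 = 16430/7159 - 42079/29566 = 184525819/211662994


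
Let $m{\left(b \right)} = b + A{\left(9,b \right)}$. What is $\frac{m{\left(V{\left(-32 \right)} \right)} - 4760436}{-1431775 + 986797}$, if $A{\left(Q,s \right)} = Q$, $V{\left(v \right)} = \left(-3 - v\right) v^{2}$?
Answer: $\frac{4730731}{444978} \approx 10.631$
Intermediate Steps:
$V{\left(v \right)} = v^{2} \left(-3 - v\right)$
$m{\left(b \right)} = 9 + b$ ($m{\left(b \right)} = b + 9 = 9 + b$)
$\frac{m{\left(V{\left(-32 \right)} \right)} - 4760436}{-1431775 + 986797} = \frac{\left(9 + \left(-32\right)^{2} \left(-3 - -32\right)\right) - 4760436}{-1431775 + 986797} = \frac{\left(9 + 1024 \left(-3 + 32\right)\right) - 4760436}{-444978} = \left(\left(9 + 1024 \cdot 29\right) - 4760436\right) \left(- \frac{1}{444978}\right) = \left(\left(9 + 29696\right) - 4760436\right) \left(- \frac{1}{444978}\right) = \left(29705 - 4760436\right) \left(- \frac{1}{444978}\right) = \left(-4730731\right) \left(- \frac{1}{444978}\right) = \frac{4730731}{444978}$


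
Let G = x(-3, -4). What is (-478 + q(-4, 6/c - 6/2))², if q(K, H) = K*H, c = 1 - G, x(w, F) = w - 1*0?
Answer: 222784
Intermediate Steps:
x(w, F) = w (x(w, F) = w + 0 = w)
G = -3
c = 4 (c = 1 - 1*(-3) = 1 + 3 = 4)
q(K, H) = H*K
(-478 + q(-4, 6/c - 6/2))² = (-478 + (6/4 - 6/2)*(-4))² = (-478 + (6*(¼) - 6*½)*(-4))² = (-478 + (3/2 - 3)*(-4))² = (-478 - 3/2*(-4))² = (-478 + 6)² = (-472)² = 222784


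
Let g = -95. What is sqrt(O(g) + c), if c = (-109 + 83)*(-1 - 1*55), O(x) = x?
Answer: sqrt(1361) ≈ 36.892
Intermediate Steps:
c = 1456 (c = -26*(-1 - 55) = -26*(-56) = 1456)
sqrt(O(g) + c) = sqrt(-95 + 1456) = sqrt(1361)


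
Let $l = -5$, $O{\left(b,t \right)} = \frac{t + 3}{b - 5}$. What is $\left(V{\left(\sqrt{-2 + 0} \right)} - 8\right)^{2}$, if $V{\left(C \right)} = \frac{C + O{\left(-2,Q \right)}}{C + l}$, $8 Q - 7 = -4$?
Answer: $\frac{1734992 \sqrt{2} + 4590041 i}{3136 \left(10 \sqrt{2} + 23 i\right)} \approx 61.357 + 3.7089 i$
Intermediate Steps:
$Q = \frac{3}{8}$ ($Q = \frac{7}{8} + \frac{1}{8} \left(-4\right) = \frac{7}{8} - \frac{1}{2} = \frac{3}{8} \approx 0.375$)
$O{\left(b,t \right)} = \frac{3 + t}{-5 + b}$
$V{\left(C \right)} = \frac{- \frac{27}{56} + C}{-5 + C}$ ($V{\left(C \right)} = \frac{C + \frac{3 + \frac{3}{8}}{-5 - 2}}{C - 5} = \frac{C + \frac{1}{-7} \cdot \frac{27}{8}}{-5 + C} = \frac{C - \frac{27}{56}}{-5 + C} = \frac{- \frac{27}{56} + C}{-5 + C}$)
$\left(V{\left(\sqrt{-2 + 0} \right)} - 8\right)^{2} = \left(\frac{- \frac{27}{56} + \sqrt{-2 + 0}}{-5 + \sqrt{-2 + 0}} - 8\right)^{2} = \left(\frac{- \frac{27}{56} + \sqrt{-2}}{-5 + \sqrt{-2}} - 8\right)^{2} = \left(\frac{- \frac{27}{56} + i \sqrt{2}}{-5 + i \sqrt{2}} - 8\right)^{2} = \left(-8 + \frac{- \frac{27}{56} + i \sqrt{2}}{-5 + i \sqrt{2}}\right)^{2}$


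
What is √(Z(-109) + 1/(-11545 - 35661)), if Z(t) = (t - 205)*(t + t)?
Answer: √152538877309866/47206 ≈ 261.63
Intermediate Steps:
Z(t) = 2*t*(-205 + t) (Z(t) = (-205 + t)*(2*t) = 2*t*(-205 + t))
√(Z(-109) + 1/(-11545 - 35661)) = √(2*(-109)*(-205 - 109) + 1/(-11545 - 35661)) = √(2*(-109)*(-314) + 1/(-47206)) = √(68452 - 1/47206) = √(3231345111/47206) = √152538877309866/47206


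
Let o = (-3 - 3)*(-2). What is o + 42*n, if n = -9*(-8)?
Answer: 3036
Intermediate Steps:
n = 72
o = 12 (o = -6*(-2) = 12)
o + 42*n = 12 + 42*72 = 12 + 3024 = 3036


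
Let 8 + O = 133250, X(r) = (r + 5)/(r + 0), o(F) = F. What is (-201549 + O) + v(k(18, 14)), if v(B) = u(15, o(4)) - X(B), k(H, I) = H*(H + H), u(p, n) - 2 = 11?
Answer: -44255165/648 ≈ -68295.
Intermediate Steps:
X(r) = (5 + r)/r
u(p, n) = 13 (u(p, n) = 2 + 11 = 13)
k(H, I) = 2*H² (k(H, I) = H*(2*H) = 2*H²)
O = 133242 (O = -8 + 133250 = 133242)
v(B) = 13 - (5 + B)/B
(-201549 + O) + v(k(18, 14)) = (-201549 + 133242) + (12 - 5/(2*18²)) = -68307 + (12 - 5/(2*324)) = -68307 + (12 - 5/648) = -68307 + 7771/648 = -44255165/648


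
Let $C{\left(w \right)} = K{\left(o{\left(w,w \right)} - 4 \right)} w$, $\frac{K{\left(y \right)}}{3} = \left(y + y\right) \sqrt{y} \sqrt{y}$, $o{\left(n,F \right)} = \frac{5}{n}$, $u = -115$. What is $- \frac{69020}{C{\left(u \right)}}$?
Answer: $\frac{158746}{25947} \approx 6.1181$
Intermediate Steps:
$K{\left(y \right)} = 6 y^{2}$ ($K{\left(y \right)} = 3 \left(y + y\right) \sqrt{y} \sqrt{y} = 3 \cdot 2 y \sqrt{y} \sqrt{y} = 3 \cdot 2 y^{\frac{3}{2}} \sqrt{y} = 3 \cdot 2 y^{2} = 6 y^{2}$)
$C{\left(w \right)} = 6 w \left(-4 + \frac{5}{w}\right)^{2}$ ($C{\left(w \right)} = 6 \left(\frac{5}{w} - 4\right)^{2} w = 6 \left(-4 + \frac{5}{w}\right)^{2} w = 6 w \left(-4 + \frac{5}{w}\right)^{2}$)
$- \frac{69020}{C{\left(u \right)}} = - \frac{69020}{6 \frac{1}{-115} \left(-5 + 4 \left(-115\right)\right)^{2}} = - \frac{69020}{6 \left(- \frac{1}{115}\right) \left(-5 - 460\right)^{2}} = - \frac{69020}{6 \left(- \frac{1}{115}\right) \left(-465\right)^{2}} = - \frac{69020}{6 \left(- \frac{1}{115}\right) 216225} = - \frac{69020}{- \frac{259470}{23}} = \left(-69020\right) \left(- \frac{23}{259470}\right) = \frac{158746}{25947}$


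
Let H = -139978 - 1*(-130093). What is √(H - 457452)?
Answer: I*√467337 ≈ 683.62*I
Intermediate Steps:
H = -9885 (H = -139978 + 130093 = -9885)
√(H - 457452) = √(-9885 - 457452) = √(-467337) = I*√467337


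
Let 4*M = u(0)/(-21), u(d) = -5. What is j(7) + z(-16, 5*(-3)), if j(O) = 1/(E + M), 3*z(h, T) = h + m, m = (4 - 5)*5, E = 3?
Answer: -1715/257 ≈ -6.6731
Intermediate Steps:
M = 5/84 (M = (-5/(-21))/4 = (-5*(-1/21))/4 = (1/4)*(5/21) = 5/84 ≈ 0.059524)
m = -5 (m = -1*5 = -5)
z(h, T) = -5/3 + h/3 (z(h, T) = (h - 5)/3 = (-5 + h)/3 = -5/3 + h/3)
j(O) = 84/257 (j(O) = 1/(3 + 5/84) = 1/(257/84) = 84/257)
j(7) + z(-16, 5*(-3)) = 84/257 + (-5/3 + (1/3)*(-16)) = 84/257 + (-5/3 - 16/3) = 84/257 - 7 = -1715/257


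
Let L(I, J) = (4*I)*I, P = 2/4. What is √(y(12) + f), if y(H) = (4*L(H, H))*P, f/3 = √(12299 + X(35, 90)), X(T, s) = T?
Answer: √(1152 + 3*√12334) ≈ 38.538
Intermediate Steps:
P = ½ (P = 2*(¼) = ½ ≈ 0.50000)
f = 3*√12334 (f = 3*√(12299 + 35) = 3*√12334 ≈ 333.18)
L(I, J) = 4*I²
y(H) = 8*H² (y(H) = (4*(4*H²))*(½) = (16*H²)*(½) = 8*H²)
√(y(12) + f) = √(8*12² + 3*√12334) = √(8*144 + 3*√12334) = √(1152 + 3*√12334)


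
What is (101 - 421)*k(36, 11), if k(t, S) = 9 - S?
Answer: 640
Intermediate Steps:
(101 - 421)*k(36, 11) = (101 - 421)*(9 - 1*11) = -320*(9 - 11) = -320*(-2) = 640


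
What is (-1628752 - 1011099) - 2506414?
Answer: -5146265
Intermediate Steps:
(-1628752 - 1011099) - 2506414 = -2639851 - 2506414 = -5146265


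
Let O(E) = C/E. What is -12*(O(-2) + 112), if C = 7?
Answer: -1302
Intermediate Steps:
O(E) = 7/E
-12*(O(-2) + 112) = -12*(7/(-2) + 112) = -12*(7*(-½) + 112) = -12*(-7/2 + 112) = -12*217/2 = -1302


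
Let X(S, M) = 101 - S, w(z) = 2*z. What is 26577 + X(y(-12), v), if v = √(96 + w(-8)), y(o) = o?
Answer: 26690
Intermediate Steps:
v = 4*√5 (v = √(96 + 2*(-8)) = √(96 - 16) = √80 = 4*√5 ≈ 8.9443)
26577 + X(y(-12), v) = 26577 + (101 - 1*(-12)) = 26577 + (101 + 12) = 26577 + 113 = 26690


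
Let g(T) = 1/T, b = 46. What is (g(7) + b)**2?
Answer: 104329/49 ≈ 2129.2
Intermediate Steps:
g(T) = 1/T
(g(7) + b)**2 = (1/7 + 46)**2 = (323/7)**2 = 104329/49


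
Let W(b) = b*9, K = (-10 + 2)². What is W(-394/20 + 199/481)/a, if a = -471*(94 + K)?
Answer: 278301/119316860 ≈ 0.0023325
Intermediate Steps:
K = 64 (K = (-8)² = 64)
W(b) = 9*b
a = -74418 (a = -471*(94 + 64) = -471*158 = -74418)
W(-394/20 + 199/481)/a = (9*(-394/20 + 199/481))/(-74418) = (9*(-394*1/20 + 199*(1/481)))*(-1/74418) = (9*(-197/10 + 199/481))*(-1/74418) = (9*(-92767/4810))*(-1/74418) = -834903/4810*(-1/74418) = 278301/119316860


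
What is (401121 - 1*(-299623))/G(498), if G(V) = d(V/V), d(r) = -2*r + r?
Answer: -700744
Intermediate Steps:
d(r) = -r
G(V) = -1 (G(V) = -V/V = -1*1 = -1)
(401121 - 1*(-299623))/G(498) = (401121 - 1*(-299623))/(-1) = (401121 + 299623)*(-1) = 700744*(-1) = -700744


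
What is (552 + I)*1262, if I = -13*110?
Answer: -1108036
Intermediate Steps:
I = -1430
(552 + I)*1262 = (552 - 1430)*1262 = -878*1262 = -1108036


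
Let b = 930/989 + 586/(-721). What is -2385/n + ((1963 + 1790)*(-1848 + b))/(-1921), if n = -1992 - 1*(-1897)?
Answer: 94611817087425/26026305431 ≈ 3635.2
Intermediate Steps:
b = 90976/713069 (b = 930*(1/989) + 586*(-1/721) = 930/989 - 586/721 = 90976/713069 ≈ 0.12758)
n = -95 (n = -1992 + 1897 = -95)
-2385/n + ((1963 + 1790)*(-1848 + b))/(-1921) = -2385/(-95) + ((1963 + 1790)*(-1848 + 90976/713069))/(-1921) = -2385*(-1/95) + (3753*(-1317660536/713069))*(-1/1921) = 477/19 - 4945179991608/713069*(-1/1921) = 477/19 + 4945179991608/1369805549 = 94611817087425/26026305431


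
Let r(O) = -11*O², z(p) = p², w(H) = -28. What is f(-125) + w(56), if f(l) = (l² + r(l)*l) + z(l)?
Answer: 21515597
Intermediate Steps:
f(l) = -11*l³ + 2*l² (f(l) = (l² + (-11*l²)*l) + l² = (l² - 11*l³) + l² = -11*l³ + 2*l²)
f(-125) + w(56) = (-125)²*(2 - 11*(-125)) - 28 = 15625*(2 + 1375) - 28 = 15625*1377 - 28 = 21515625 - 28 = 21515597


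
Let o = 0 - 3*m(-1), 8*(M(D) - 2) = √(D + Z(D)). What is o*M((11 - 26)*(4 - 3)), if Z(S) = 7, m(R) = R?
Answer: 6 + 3*I*√2/4 ≈ 6.0 + 1.0607*I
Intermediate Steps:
M(D) = 2 + √(7 + D)/8 (M(D) = 2 + √(D + 7)/8 = 2 + √(7 + D)/8)
o = 3 (o = 0 - 3*(-1) = 0 + 3 = 3)
o*M((11 - 26)*(4 - 3)) = 3*(2 + √(7 + (11 - 26)*(4 - 3))/8) = 3*(2 + √(7 - 15*1)/8) = 3*(2 + √(7 - 15)/8) = 3*(2 + √(-8)/8) = 3*(2 + (2*I*√2)/8) = 3*(2 + I*√2/4) = 6 + 3*I*√2/4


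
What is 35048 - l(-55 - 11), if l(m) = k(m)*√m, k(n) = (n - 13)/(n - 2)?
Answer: 35048 - 79*I*√66/68 ≈ 35048.0 - 9.4382*I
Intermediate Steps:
k(n) = (-13 + n)/(-2 + n)
l(m) = √m*(-13 + m)/(-2 + m) (l(m) = ((-13 + m)/(-2 + m))*√m = √m*(-13 + m)/(-2 + m))
35048 - l(-55 - 11) = 35048 - √(-55 - 11)*(-13 + (-55 - 11))/(-2 + (-55 - 11)) = 35048 - √(-66)*(-13 - 66)/(-2 - 66) = 35048 - I*√66*(-79)/(-68) = 35048 - I*√66*(-1)*(-79)/68 = 35048 - 79*I*√66/68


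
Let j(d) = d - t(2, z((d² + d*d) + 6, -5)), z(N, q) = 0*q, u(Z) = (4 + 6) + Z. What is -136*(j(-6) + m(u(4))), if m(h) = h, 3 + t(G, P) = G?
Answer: -1224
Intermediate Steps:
u(Z) = 10 + Z
z(N, q) = 0
t(G, P) = -3 + G
j(d) = 1 + d (j(d) = d - (-3 + 2) = d - 1*(-1) = d + 1 = 1 + d)
-136*(j(-6) + m(u(4))) = -136*((1 - 6) + (10 + 4)) = -136*(-5 + 14) = -136*9 = -1224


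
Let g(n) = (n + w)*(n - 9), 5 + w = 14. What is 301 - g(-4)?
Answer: 366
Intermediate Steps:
w = 9 (w = -5 + 14 = 9)
g(n) = (-9 + n)*(9 + n) (g(n) = (n + 9)*(n - 9) = (9 + n)*(-9 + n) = (-9 + n)*(9 + n))
301 - g(-4) = 301 - (-81 + (-4)²) = 301 - (-81 + 16) = 301 - 1*(-65) = 301 + 65 = 366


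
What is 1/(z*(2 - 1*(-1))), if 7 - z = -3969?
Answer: 1/11928 ≈ 8.3836e-5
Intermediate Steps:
z = 3976 (z = 7 - 1*(-3969) = 7 + 3969 = 3976)
1/(z*(2 - 1*(-1))) = 1/(3976*(2 - 1*(-1))) = 1/(3976*(2 + 1)) = 1/(3976*3) = 1/11928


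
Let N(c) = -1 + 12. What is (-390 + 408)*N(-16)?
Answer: 198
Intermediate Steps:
N(c) = 11
(-390 + 408)*N(-16) = (-390 + 408)*11 = 18*11 = 198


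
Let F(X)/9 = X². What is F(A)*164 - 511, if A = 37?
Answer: 2020133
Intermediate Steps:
F(X) = 9*X²
F(A)*164 - 511 = (9*37²)*164 - 511 = (9*1369)*164 - 511 = 12321*164 - 511 = 2020644 - 511 = 2020133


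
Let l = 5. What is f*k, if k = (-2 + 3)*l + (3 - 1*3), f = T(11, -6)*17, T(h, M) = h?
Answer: 935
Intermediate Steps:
f = 187 (f = 11*17 = 187)
k = 5 (k = (-2 + 3)*5 + (3 - 1*3) = 1*5 + (3 - 3) = 5 + 0 = 5)
f*k = 187*5 = 935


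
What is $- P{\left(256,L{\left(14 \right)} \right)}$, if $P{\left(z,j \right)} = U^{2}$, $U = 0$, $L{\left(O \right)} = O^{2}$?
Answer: $0$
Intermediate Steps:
$P{\left(z,j \right)} = 0$ ($P{\left(z,j \right)} = 0^{2} = 0$)
$- P{\left(256,L{\left(14 \right)} \right)} = \left(-1\right) 0 = 0$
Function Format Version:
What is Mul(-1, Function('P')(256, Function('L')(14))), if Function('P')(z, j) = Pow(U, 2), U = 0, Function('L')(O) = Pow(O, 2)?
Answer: 0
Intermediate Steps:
Function('P')(z, j) = 0 (Function('P')(z, j) = Pow(0, 2) = 0)
Mul(-1, Function('P')(256, Function('L')(14))) = Mul(-1, 0) = 0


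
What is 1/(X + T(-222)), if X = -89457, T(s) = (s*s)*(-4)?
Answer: -1/286593 ≈ -3.4893e-6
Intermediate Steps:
T(s) = -4*s² (T(s) = s²*(-4) = -4*s²)
1/(X + T(-222)) = 1/(-89457 - 4*(-222)²) = 1/(-89457 - 4*49284) = 1/(-89457 - 197136) = 1/(-286593) = -1/286593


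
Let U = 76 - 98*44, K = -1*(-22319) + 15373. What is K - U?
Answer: 41928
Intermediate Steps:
K = 37692 (K = 22319 + 15373 = 37692)
U = -4236 (U = 76 - 4312 = -4236)
K - U = 37692 - 1*(-4236) = 37692 + 4236 = 41928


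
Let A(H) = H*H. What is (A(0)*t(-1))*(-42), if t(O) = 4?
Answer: 0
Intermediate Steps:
A(H) = H²
(A(0)*t(-1))*(-42) = (0²*4)*(-42) = (0*4)*(-42) = 0*(-42) = 0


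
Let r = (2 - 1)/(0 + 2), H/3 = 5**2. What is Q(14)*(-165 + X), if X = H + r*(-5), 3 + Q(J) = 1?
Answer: 185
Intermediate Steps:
Q(J) = -2 (Q(J) = -3 + 1 = -2)
H = 75 (H = 3*5**2 = 3*25 = 75)
r = 1/2 ≈ 0.50000
X = 145/2 (X = 75 + (1/2)*(-5) = 75 - 5/2 = 145/2 ≈ 72.500)
Q(14)*(-165 + X) = -2*(-165 + 145/2) = -2*(-185/2) = 185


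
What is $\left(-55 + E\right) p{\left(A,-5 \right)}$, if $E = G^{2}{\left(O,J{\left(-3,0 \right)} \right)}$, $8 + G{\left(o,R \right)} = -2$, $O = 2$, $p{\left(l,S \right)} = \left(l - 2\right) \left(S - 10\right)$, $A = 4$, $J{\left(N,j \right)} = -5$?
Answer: $-1350$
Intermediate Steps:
$p{\left(l,S \right)} = \left(-10 + S\right) \left(-2 + l\right)$ ($p{\left(l,S \right)} = \left(-2 + l\right) \left(-10 + S\right) = \left(-10 + S\right) \left(-2 + l\right)$)
$G{\left(o,R \right)} = -10$ ($G{\left(o,R \right)} = -8 - 2 = -10$)
$E = 100$ ($E = \left(-10\right)^{2} = 100$)
$\left(-55 + E\right) p{\left(A,-5 \right)} = \left(-55 + 100\right) \left(20 - 40 - -10 - 20\right) = 45 \left(20 - 40 + 10 - 20\right) = 45 \left(-30\right) = -1350$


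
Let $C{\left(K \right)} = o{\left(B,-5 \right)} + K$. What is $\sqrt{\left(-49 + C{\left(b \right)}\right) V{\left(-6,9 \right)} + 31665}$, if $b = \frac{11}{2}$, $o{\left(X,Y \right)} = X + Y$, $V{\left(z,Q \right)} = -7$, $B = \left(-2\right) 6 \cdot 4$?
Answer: $\frac{\sqrt{129362}}{2} \approx 179.83$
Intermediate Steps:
$B = -48$ ($B = \left(-12\right) 4 = -48$)
$b = \frac{11}{2}$ ($b = 11 \cdot \frac{1}{2} = \frac{11}{2} \approx 5.5$)
$C{\left(K \right)} = -53 + K$ ($C{\left(K \right)} = \left(-48 - 5\right) + K = -53 + K$)
$\sqrt{\left(-49 + C{\left(b \right)}\right) V{\left(-6,9 \right)} + 31665} = \sqrt{\left(-49 + \left(-53 + \frac{11}{2}\right)\right) \left(-7\right) + 31665} = \sqrt{\left(-49 - \frac{95}{2}\right) \left(-7\right) + 31665} = \sqrt{\left(- \frac{193}{2}\right) \left(-7\right) + 31665} = \sqrt{\frac{1351}{2} + 31665} = \sqrt{\frac{64681}{2}} = \frac{\sqrt{129362}}{2}$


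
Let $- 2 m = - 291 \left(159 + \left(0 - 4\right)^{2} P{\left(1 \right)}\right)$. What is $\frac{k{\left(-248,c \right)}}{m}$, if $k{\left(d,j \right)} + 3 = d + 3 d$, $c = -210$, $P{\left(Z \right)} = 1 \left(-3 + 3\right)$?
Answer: $- \frac{1990}{46269} \approx -0.043009$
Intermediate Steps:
$P{\left(Z \right)} = 0$ ($P{\left(Z \right)} = 1 \cdot 0 = 0$)
$k{\left(d,j \right)} = -3 + 4 d$ ($k{\left(d,j \right)} = -3 + \left(d + 3 d\right) = -3 + 4 d$)
$m = \frac{46269}{2}$ ($m = - \frac{\left(-291\right) \left(159 + \left(0 - 4\right)^{2} \cdot 0\right)}{2} = - \frac{\left(-291\right) \left(159 + \left(-4\right)^{2} \cdot 0\right)}{2} = - \frac{\left(-291\right) \left(159 + 16 \cdot 0\right)}{2} = - \frac{\left(-291\right) \left(159 + 0\right)}{2} = - \frac{\left(-291\right) 159}{2} = \left(- \frac{1}{2}\right) \left(-46269\right) = \frac{46269}{2} \approx 23135.0$)
$\frac{k{\left(-248,c \right)}}{m} = \frac{-3 + 4 \left(-248\right)}{\frac{46269}{2}} = \left(-3 - 992\right) \frac{2}{46269} = \left(-995\right) \frac{2}{46269} = - \frac{1990}{46269}$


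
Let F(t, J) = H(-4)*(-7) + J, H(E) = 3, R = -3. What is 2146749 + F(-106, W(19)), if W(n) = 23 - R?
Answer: 2146754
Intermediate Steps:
W(n) = 26 (W(n) = 23 - 1*(-3) = 23 + 3 = 26)
F(t, J) = -21 + J (F(t, J) = 3*(-7) + J = -21 + J)
2146749 + F(-106, W(19)) = 2146749 + (-21 + 26) = 2146749 + 5 = 2146754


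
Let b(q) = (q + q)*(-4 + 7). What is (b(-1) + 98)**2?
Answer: 8464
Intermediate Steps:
b(q) = 6*q (b(q) = (2*q)*3 = 6*q)
(b(-1) + 98)**2 = (6*(-1) + 98)**2 = (-6 + 98)**2 = 92**2 = 8464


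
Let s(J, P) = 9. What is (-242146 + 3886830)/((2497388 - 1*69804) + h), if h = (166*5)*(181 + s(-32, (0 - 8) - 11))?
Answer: 911171/646321 ≈ 1.4098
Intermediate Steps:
h = 157700 (h = (166*5)*(181 + 9) = 830*190 = 157700)
(-242146 + 3886830)/((2497388 - 1*69804) + h) = (-242146 + 3886830)/((2497388 - 1*69804) + 157700) = 3644684/((2497388 - 69804) + 157700) = 3644684/(2427584 + 157700) = 3644684/2585284 = 3644684*(1/2585284) = 911171/646321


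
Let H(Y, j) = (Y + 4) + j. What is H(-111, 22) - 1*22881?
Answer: -22966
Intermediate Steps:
H(Y, j) = 4 + Y + j (H(Y, j) = (4 + Y) + j = 4 + Y + j)
H(-111, 22) - 1*22881 = (4 - 111 + 22) - 1*22881 = -85 - 22881 = -22966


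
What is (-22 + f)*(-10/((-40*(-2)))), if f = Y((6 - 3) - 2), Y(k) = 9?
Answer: 13/8 ≈ 1.6250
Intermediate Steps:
f = 9
(-22 + f)*(-10/((-40*(-2)))) = (-22 + 9)*(-10/((-40*(-2)))) = -(-130)/80 = -13*(-⅛) = 13/8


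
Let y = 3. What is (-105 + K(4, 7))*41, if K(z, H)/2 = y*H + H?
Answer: -2009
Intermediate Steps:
K(z, H) = 8*H (K(z, H) = 2*(3*H + H) = 2*(4*H) = 8*H)
(-105 + K(4, 7))*41 = (-105 + 8*7)*41 = (-105 + 56)*41 = -49*41 = -2009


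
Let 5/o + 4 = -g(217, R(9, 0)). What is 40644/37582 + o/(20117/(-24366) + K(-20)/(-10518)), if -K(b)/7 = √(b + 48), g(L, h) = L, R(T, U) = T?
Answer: 1908918208403915731436/1721485122918020802693 + 4047398167820*√7/91612214513225523 ≈ 1.1090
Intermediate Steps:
o = -5/221 (o = 5/(-4 - 1*217) = 5/(-4 - 217) = 5/(-221) = 5*(-1/221) = -5/221 ≈ -0.022624)
K(b) = -7*√(48 + b) (K(b) = -7*√(b + 48) = -7*√(48 + b))
40644/37582 + o/(20117/(-24366) + K(-20)/(-10518)) = 40644/37582 - 5/(221*(20117/(-24366) - 7*√(48 - 20)/(-10518))) = 40644*(1/37582) - 5/(221*(20117*(-1/24366) - 14*√7*(-1/10518))) = 20322/18791 - 5/(221*(-20117/24366 - 14*√7*(-1/10518))) = 20322/18791 - 5/(221*(-20117/24366 + 7*√7/5259))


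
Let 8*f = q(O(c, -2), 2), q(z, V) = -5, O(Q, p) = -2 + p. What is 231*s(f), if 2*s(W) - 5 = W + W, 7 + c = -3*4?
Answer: 3465/8 ≈ 433.13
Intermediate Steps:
c = -19 (c = -7 - 3*4 = -7 - 12 = -19)
f = -5/8 (f = (1/8)*(-5) = -5/8 ≈ -0.62500)
s(W) = 5/2 + W (s(W) = 5/2 + (W + W)/2 = 5/2 + (2*W)/2 = 5/2 + W)
231*s(f) = 231*(5/2 - 5/8) = 231*(15/8) = 3465/8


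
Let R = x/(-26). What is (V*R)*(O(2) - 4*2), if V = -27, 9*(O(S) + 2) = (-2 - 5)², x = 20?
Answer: -1230/13 ≈ -94.615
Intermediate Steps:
O(S) = 31/9 (O(S) = -2 + (-2 - 5)²/9 = -2 + (⅑)*(-7)² = -2 + (⅑)*49 = -2 + 49/9 = 31/9)
R = -10/13 (R = 20/(-26) = 20*(-1/26) = -10/13 ≈ -0.76923)
(V*R)*(O(2) - 4*2) = (-27*(-10/13))*(31/9 - 4*2) = 270*(31/9 - 8)/13 = (270/13)*(-41/9) = -1230/13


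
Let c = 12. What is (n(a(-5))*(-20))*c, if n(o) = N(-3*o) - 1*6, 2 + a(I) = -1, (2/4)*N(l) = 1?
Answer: 960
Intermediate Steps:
N(l) = 2 (N(l) = 2*1 = 2)
a(I) = -3 (a(I) = -2 - 1 = -3)
n(o) = -4 (n(o) = 2 - 1*6 = 2 - 6 = -4)
(n(a(-5))*(-20))*c = -4*(-20)*12 = 80*12 = 960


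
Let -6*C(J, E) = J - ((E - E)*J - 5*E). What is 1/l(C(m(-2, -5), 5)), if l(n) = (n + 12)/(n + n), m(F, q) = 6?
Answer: -62/41 ≈ -1.5122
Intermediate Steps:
C(J, E) = -5*E/6 - J/6 (C(J, E) = -(J - ((E - E)*J - 5*E))/6 = -(J - (0*J - 5*E))/6 = -(J - (0 - 5*E))/6 = -(J - (-5)*E)/6 = -(J + 5*E)/6 = -5*E/6 - J/6)
l(n) = (12 + n)/(2*n) (l(n) = (12 + n)/((2*n)) = (12 + n)*(1/(2*n)) = (12 + n)/(2*n))
1/l(C(m(-2, -5), 5)) = 1/((12 + (-5/6*5 - 1/6*6))/(2*(-5/6*5 - 1/6*6))) = 1/((12 + (-25/6 - 1))/(2*(-25/6 - 1))) = 1/((12 - 31/6)/(2*(-31/6))) = 1/((1/2)*(-6/31)*(41/6)) = 1/(-41/62) = -62/41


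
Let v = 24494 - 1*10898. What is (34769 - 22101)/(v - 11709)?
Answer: 12668/1887 ≈ 6.7133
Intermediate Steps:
v = 13596 (v = 24494 - 10898 = 13596)
(34769 - 22101)/(v - 11709) = (34769 - 22101)/(13596 - 11709) = 12668/1887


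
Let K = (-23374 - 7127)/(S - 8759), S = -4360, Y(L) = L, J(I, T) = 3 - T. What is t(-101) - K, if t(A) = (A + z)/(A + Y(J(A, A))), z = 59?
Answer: -71389/4373 ≈ -16.325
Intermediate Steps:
t(A) = 59/3 + A/3 (t(A) = (A + 59)/(A + (3 - A)) = (59 + A)/3 = (59 + A)*(⅓) = 59/3 + A/3)
K = 10167/4373 (K = (-23374 - 7127)/(-4360 - 8759) = -30501/(-13119) = -30501*(-1/13119) = 10167/4373 ≈ 2.3249)
t(-101) - K = (59/3 + (⅓)*(-101)) - 1*10167/4373 = (59/3 - 101/3) - 10167/4373 = -14 - 10167/4373 = -71389/4373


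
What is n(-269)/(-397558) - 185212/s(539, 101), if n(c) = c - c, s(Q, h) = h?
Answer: -185212/101 ≈ -1833.8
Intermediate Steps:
n(c) = 0
n(-269)/(-397558) - 185212/s(539, 101) = 0/(-397558) - 185212/101 = 0*(-1/397558) - 185212*1/101 = 0 - 185212/101 = -185212/101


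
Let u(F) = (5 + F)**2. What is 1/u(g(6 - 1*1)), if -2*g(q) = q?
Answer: 4/25 ≈ 0.16000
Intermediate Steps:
g(q) = -q/2
1/u(g(6 - 1*1)) = 1/((5 - (6 - 1*1)/2)**2) = 1/((5 - (6 - 1)/2)**2) = 1/((5 - 1/2*5)**2) = 1/((5 - 5/2)**2) = 1/((5/2)**2) = 1/(25/4) = 4/25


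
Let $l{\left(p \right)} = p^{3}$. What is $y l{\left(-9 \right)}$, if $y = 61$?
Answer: $-44469$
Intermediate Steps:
$y l{\left(-9 \right)} = 61 \left(-9\right)^{3} = 61 \left(-729\right) = -44469$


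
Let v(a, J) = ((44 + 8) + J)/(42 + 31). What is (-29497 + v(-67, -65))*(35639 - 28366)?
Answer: -15660907262/73 ≈ -2.1453e+8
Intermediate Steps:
v(a, J) = 52/73 + J/73 (v(a, J) = (52 + J)/73 = (52 + J)*(1/73) = 52/73 + J/73)
(-29497 + v(-67, -65))*(35639 - 28366) = (-29497 + (52/73 + (1/73)*(-65)))*(35639 - 28366) = (-29497 + (52/73 - 65/73))*7273 = (-29497 - 13/73)*7273 = -2153294/73*7273 = -15660907262/73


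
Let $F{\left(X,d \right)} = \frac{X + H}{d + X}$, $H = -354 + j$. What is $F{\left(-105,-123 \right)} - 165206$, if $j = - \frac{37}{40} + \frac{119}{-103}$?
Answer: $- \frac{51728669503}{313120} \approx -1.652 \cdot 10^{5}$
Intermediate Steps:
$j = - \frac{8571}{4120}$ ($j = \left(-37\right) \frac{1}{40} + 119 \left(- \frac{1}{103}\right) = - \frac{37}{40} - \frac{119}{103} = - \frac{8571}{4120} \approx -2.0803$)
$H = - \frac{1467051}{4120}$ ($H = -354 - \frac{8571}{4120} = - \frac{1467051}{4120} \approx -356.08$)
$F{\left(X,d \right)} = \frac{- \frac{1467051}{4120} + X}{X + d}$ ($F{\left(X,d \right)} = \frac{X - \frac{1467051}{4120}}{d + X} = \frac{- \frac{1467051}{4120} + X}{X + d}$)
$F{\left(-105,-123 \right)} - 165206 = \frac{- \frac{1467051}{4120} - 105}{-105 - 123} - 165206 = \frac{1}{-228} \left(- \frac{1899651}{4120}\right) - 165206 = \left(- \frac{1}{228}\right) \left(- \frac{1899651}{4120}\right) - 165206 = \frac{633217}{313120} - 165206 = - \frac{51728669503}{313120}$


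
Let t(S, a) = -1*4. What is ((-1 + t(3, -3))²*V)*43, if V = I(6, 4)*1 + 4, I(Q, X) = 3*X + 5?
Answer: 22575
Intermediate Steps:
t(S, a) = -4
I(Q, X) = 5 + 3*X
V = 21 (V = (5 + 3*4)*1 + 4 = (5 + 12)*1 + 4 = 17*1 + 4 = 17 + 4 = 21)
((-1 + t(3, -3))²*V)*43 = ((-1 - 4)²*21)*43 = ((-5)²*21)*43 = (25*21)*43 = 525*43 = 22575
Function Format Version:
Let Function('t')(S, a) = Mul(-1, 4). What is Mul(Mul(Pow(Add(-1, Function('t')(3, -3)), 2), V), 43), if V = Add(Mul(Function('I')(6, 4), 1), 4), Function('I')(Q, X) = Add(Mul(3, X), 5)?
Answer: 22575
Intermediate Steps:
Function('t')(S, a) = -4
Function('I')(Q, X) = Add(5, Mul(3, X))
V = 21 (V = Add(Mul(Add(5, Mul(3, 4)), 1), 4) = Add(Mul(Add(5, 12), 1), 4) = Add(Mul(17, 1), 4) = Add(17, 4) = 21)
Mul(Mul(Pow(Add(-1, Function('t')(3, -3)), 2), V), 43) = Mul(Mul(Pow(Add(-1, -4), 2), 21), 43) = Mul(Mul(Pow(-5, 2), 21), 43) = Mul(Mul(25, 21), 43) = Mul(525, 43) = 22575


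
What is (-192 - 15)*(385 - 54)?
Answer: -68517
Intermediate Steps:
(-192 - 15)*(385 - 54) = -207*331 = -68517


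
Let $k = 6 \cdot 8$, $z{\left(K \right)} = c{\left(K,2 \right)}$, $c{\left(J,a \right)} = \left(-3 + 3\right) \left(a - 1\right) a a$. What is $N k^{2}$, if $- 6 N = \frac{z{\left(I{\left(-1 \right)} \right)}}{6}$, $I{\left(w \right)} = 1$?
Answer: $0$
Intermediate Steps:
$c{\left(J,a \right)} = 0$ ($c{\left(J,a \right)} = 0 \left(-1 + a\right) a a = 0 a a = 0 a = 0$)
$z{\left(K \right)} = 0$
$k = 48$
$N = 0$ ($N = - \frac{0 \cdot \frac{1}{6}}{6} = \left(- \frac{1}{6}\right) 0 = 0$)
$N k^{2} = 0 \cdot 48^{2} = 0 \cdot 2304 = 0$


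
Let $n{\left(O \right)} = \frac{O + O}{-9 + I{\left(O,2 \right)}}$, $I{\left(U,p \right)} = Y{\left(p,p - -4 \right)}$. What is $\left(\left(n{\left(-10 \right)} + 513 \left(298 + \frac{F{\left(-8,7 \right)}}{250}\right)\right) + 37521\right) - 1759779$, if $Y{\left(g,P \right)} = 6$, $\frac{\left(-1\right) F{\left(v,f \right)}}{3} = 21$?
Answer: $- \frac{1177129957}{750} \approx -1.5695 \cdot 10^{6}$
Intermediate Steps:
$F{\left(v,f \right)} = -63$ ($F{\left(v,f \right)} = \left(-3\right) 21 = -63$)
$I{\left(U,p \right)} = 6$
$n{\left(O \right)} = - \frac{2 O}{3}$ ($n{\left(O \right)} = \frac{O + O}{-9 + 6} = \frac{2 O}{-3} = 2 O \left(- \frac{1}{3}\right) = - \frac{2 O}{3}$)
$\left(\left(n{\left(-10 \right)} + 513 \left(298 + \frac{F{\left(-8,7 \right)}}{250}\right)\right) + 37521\right) - 1759779 = \left(\left(\left(- \frac{2}{3}\right) \left(-10\right) + 513 \left(298 - \frac{63}{250}\right)\right) + 37521\right) - 1759779 = \left(\left(\frac{20}{3} + 513 \left(298 - \frac{63}{250}\right)\right) + 37521\right) - 1759779 = \left(\left(\frac{20}{3} + 513 \cdot \frac{74437}{250}\right) + 37521\right) - 1759779 = \left(\left(\frac{20}{3} + \frac{38186181}{250}\right) + 37521\right) - 1759779 = \left(\frac{114563543}{750} + 37521\right) - 1759779 = \frac{142704293}{750} - 1759779 = - \frac{1177129957}{750}$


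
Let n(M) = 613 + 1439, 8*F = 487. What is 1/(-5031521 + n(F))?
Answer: -1/5029469 ≈ -1.9883e-7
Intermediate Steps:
F = 487/8 (F = (1/8)*487 = 487/8 ≈ 60.875)
n(M) = 2052
1/(-5031521 + n(F)) = 1/(-5031521 + 2052) = 1/(-5029469) = -1/5029469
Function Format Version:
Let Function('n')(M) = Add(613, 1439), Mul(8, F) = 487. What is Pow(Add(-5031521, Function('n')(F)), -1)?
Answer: Rational(-1, 5029469) ≈ -1.9883e-7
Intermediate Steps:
F = Rational(487, 8) (F = Mul(Rational(1, 8), 487) = Rational(487, 8) ≈ 60.875)
Function('n')(M) = 2052
Pow(Add(-5031521, Function('n')(F)), -1) = Pow(Add(-5031521, 2052), -1) = Pow(-5029469, -1) = Rational(-1, 5029469)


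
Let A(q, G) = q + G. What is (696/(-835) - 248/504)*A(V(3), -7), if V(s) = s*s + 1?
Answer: -69733/17535 ≈ -3.9768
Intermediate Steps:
V(s) = 1 + s² (V(s) = s² + 1 = 1 + s²)
A(q, G) = G + q
(696/(-835) - 248/504)*A(V(3), -7) = (696/(-835) - 248/504)*(-7 + (1 + 3²)) = (696*(-1/835) - 248*1/504)*(-7 + (1 + 9)) = (-696/835 - 31/63)*(-7 + 10) = -69733/52605*3 = -69733/17535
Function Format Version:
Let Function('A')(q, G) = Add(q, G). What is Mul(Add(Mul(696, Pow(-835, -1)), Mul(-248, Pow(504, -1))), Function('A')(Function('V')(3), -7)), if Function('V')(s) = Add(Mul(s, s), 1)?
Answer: Rational(-69733, 17535) ≈ -3.9768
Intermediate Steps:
Function('V')(s) = Add(1, Pow(s, 2)) (Function('V')(s) = Add(Pow(s, 2), 1) = Add(1, Pow(s, 2)))
Function('A')(q, G) = Add(G, q)
Mul(Add(Mul(696, Pow(-835, -1)), Mul(-248, Pow(504, -1))), Function('A')(Function('V')(3), -7)) = Mul(Add(Mul(696, Pow(-835, -1)), Mul(-248, Pow(504, -1))), Add(-7, Add(1, Pow(3, 2)))) = Mul(Add(Mul(696, Rational(-1, 835)), Mul(-248, Rational(1, 504))), Add(-7, Add(1, 9))) = Mul(Add(Rational(-696, 835), Rational(-31, 63)), Add(-7, 10)) = Mul(Rational(-69733, 52605), 3) = Rational(-69733, 17535)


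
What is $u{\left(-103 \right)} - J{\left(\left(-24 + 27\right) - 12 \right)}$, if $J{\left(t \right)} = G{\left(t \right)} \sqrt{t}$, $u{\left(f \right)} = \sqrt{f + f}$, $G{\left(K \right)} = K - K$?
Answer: $i \sqrt{206} \approx 14.353 i$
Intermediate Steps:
$G{\left(K \right)} = 0$
$u{\left(f \right)} = \sqrt{2} \sqrt{f}$ ($u{\left(f \right)} = \sqrt{2 f} = \sqrt{2} \sqrt{f}$)
$J{\left(t \right)} = 0$ ($J{\left(t \right)} = 0 \sqrt{t} = 0$)
$u{\left(-103 \right)} - J{\left(\left(-24 + 27\right) - 12 \right)} = \sqrt{2} \sqrt{-103} - 0 = \sqrt{2} i \sqrt{103} + 0 = i \sqrt{206} + 0 = i \sqrt{206}$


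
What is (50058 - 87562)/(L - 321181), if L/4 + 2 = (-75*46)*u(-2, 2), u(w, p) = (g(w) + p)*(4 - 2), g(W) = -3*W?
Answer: 37504/541989 ≈ 0.069197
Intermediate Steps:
u(w, p) = -6*w + 2*p (u(w, p) = (-3*w + p)*(4 - 2) = (p - 3*w)*2 = -6*w + 2*p)
L = -220808 (L = -8 + 4*((-75*46)*(-6*(-2) + 2*2)) = -8 + 4*(-3450*(12 + 4)) = -8 + 4*(-3450*16) = -8 + 4*(-55200) = -8 - 220800 = -220808)
(50058 - 87562)/(L - 321181) = (50058 - 87562)/(-220808 - 321181) = -37504/(-541989) = -37504*(-1/541989) = 37504/541989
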